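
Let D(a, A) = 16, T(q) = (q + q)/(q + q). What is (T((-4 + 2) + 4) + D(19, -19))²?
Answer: 289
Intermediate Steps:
T(q) = 1 (T(q) = (2*q)/((2*q)) = (2*q)*(1/(2*q)) = 1)
(T((-4 + 2) + 4) + D(19, -19))² = (1 + 16)² = 17² = 289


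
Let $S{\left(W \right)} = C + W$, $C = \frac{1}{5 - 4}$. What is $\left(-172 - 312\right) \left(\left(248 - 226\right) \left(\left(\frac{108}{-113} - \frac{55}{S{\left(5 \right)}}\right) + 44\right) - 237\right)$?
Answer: $- \frac{83400944}{339} \approx -2.4602 \cdot 10^{5}$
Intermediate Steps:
$C = 1$ ($C = 1^{-1} = 1$)
$S{\left(W \right)} = 1 + W$
$\left(-172 - 312\right) \left(\left(248 - 226\right) \left(\left(\frac{108}{-113} - \frac{55}{S{\left(5 \right)}}\right) + 44\right) - 237\right) = \left(-172 - 312\right) \left(\left(248 - 226\right) \left(\left(\frac{108}{-113} - \frac{55}{1 + 5}\right) + 44\right) - 237\right) = - 484 \left(22 \left(\left(108 \left(- \frac{1}{113}\right) - \frac{55}{6}\right) + 44\right) - 237\right) = - 484 \left(22 \left(\left(- \frac{108}{113} - \frac{55}{6}\right) + 44\right) - 237\right) = - 484 \left(22 \left(- \frac{6863}{678} + 44\right) - 237\right) = - 484 \left(22 \cdot \frac{22969}{678} - 237\right) = - 484 \left(\frac{252659}{339} - 237\right) = \left(-484\right) \frac{172316}{339} = - \frac{83400944}{339}$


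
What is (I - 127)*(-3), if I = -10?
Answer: 411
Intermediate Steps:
(I - 127)*(-3) = (-10 - 127)*(-3) = -137*(-3) = 411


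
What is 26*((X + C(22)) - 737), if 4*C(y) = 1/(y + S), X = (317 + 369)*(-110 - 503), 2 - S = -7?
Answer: -679063047/62 ≈ -1.0953e+7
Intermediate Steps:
S = 9 (S = 2 - 1*(-7) = 2 + 7 = 9)
X = -420518 (X = 686*(-613) = -420518)
C(y) = 1/(4*(9 + y)) (C(y) = 1/(4*(y + 9)) = 1/(4*(9 + y)))
26*((X + C(22)) - 737) = 26*((-420518 + 1/(4*(9 + 22))) - 737) = 26*((-420518 + (¼)/31) - 737) = 26*((-420518 + (¼)*(1/31)) - 737) = 26*((-420518 + 1/124) - 737) = 26*(-52144231/124 - 737) = 26*(-52235619/124) = -679063047/62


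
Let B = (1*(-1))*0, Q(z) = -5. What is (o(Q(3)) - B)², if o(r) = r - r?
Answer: 0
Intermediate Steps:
o(r) = 0
B = 0 (B = -1*0 = 0)
(o(Q(3)) - B)² = (0 - 1*0)² = (0 + 0)² = 0² = 0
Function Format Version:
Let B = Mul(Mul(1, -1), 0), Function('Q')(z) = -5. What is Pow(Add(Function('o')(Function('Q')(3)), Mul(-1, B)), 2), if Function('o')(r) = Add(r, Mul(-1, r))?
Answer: 0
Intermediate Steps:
Function('o')(r) = 0
B = 0 (B = Mul(-1, 0) = 0)
Pow(Add(Function('o')(Function('Q')(3)), Mul(-1, B)), 2) = Pow(Add(0, Mul(-1, 0)), 2) = Pow(Add(0, 0), 2) = Pow(0, 2) = 0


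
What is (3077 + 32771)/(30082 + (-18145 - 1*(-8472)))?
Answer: 35848/20409 ≈ 1.7565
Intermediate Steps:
(3077 + 32771)/(30082 + (-18145 - 1*(-8472))) = 35848/(30082 + (-18145 + 8472)) = 35848/(30082 - 9673) = 35848/20409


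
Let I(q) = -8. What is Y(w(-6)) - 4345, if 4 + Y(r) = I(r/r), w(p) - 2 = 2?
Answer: -4357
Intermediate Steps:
w(p) = 4 (w(p) = 2 + 2 = 4)
Y(r) = -12 (Y(r) = -4 - 8 = -12)
Y(w(-6)) - 4345 = -12 - 4345 = -4357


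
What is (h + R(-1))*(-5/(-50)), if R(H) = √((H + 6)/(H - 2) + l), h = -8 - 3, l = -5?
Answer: -11/10 + I*√15/15 ≈ -1.1 + 0.2582*I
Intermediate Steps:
h = -11
R(H) = √(-5 + (6 + H)/(-2 + H)) (R(H) = √((H + 6)/(H - 2) - 5) = √((6 + H)/(-2 + H) - 5) = √(-5 + (6 + H)/(-2 + H)))
(h + R(-1))*(-5/(-50)) = (-11 + 2*√((4 - 1*(-1))/(-2 - 1)))*(-5/(-50)) = (-11 + 2*√((4 + 1)/(-3)))*(-5*(-1/50)) = (-11 + 2*√(-⅓*5))*(⅒) = (-11 + 2*√(-5/3))*(⅒) = (-11 + 2*(I*√15/3))*(⅒) = (-11 + 2*I*√15/3)*(⅒) = -11/10 + I*√15/15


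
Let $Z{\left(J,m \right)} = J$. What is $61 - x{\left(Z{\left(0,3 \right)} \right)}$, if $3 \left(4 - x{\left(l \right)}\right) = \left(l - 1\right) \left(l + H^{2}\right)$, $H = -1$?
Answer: $\frac{170}{3} \approx 56.667$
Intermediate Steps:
$x{\left(l \right)} = 4 - \frac{\left(1 + l\right) \left(-1 + l\right)}{3}$ ($x{\left(l \right)} = 4 - \frac{\left(l - 1\right) \left(l + \left(-1\right)^{2}\right)}{3} = 4 - \frac{\left(-1 + l\right) \left(l + 1\right)}{3} = 4 - \frac{\left(-1 + l\right) \left(1 + l\right)}{3} = 4 - \frac{\left(1 + l\right) \left(-1 + l\right)}{3}$)
$61 - x{\left(Z{\left(0,3 \right)} \right)} = 61 - \left(\frac{13}{3} - \frac{0^{2}}{3}\right) = 61 - \left(\frac{13}{3} - 0\right) = 61 - \left(\frac{13}{3} + 0\right) = 61 - \frac{13}{3} = \frac{170}{3}$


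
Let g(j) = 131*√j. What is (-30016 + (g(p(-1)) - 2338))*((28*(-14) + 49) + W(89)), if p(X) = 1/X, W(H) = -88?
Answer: 13944574 - 56461*I ≈ 1.3945e+7 - 56461.0*I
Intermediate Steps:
(-30016 + (g(p(-1)) - 2338))*((28*(-14) + 49) + W(89)) = (-30016 + (131*√(1/(-1)) - 2338))*((28*(-14) + 49) - 88) = (-30016 + (131*√(-1) - 2338))*((-392 + 49) - 88) = (-30016 + (131*I - 2338))*(-343 - 88) = (-30016 + (-2338 + 131*I))*(-431) = (-32354 + 131*I)*(-431) = 13944574 - 56461*I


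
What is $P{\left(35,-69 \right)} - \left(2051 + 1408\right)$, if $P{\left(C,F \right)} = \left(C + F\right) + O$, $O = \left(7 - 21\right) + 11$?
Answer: $-3496$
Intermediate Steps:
$O = -3$ ($O = -14 + 11 = -3$)
$P{\left(C,F \right)} = -3 + C + F$ ($P{\left(C,F \right)} = \left(C + F\right) - 3 = -3 + C + F$)
$P{\left(35,-69 \right)} - \left(2051 + 1408\right) = \left(-3 + 35 - 69\right) - \left(2051 + 1408\right) = -37 - 3459 = -3496$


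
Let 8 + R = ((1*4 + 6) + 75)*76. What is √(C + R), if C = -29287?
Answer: I*√22835 ≈ 151.11*I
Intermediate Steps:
R = 6452 (R = -8 + ((1*4 + 6) + 75)*76 = -8 + ((4 + 6) + 75)*76 = -8 + (10 + 75)*76 = -8 + 85*76 = -8 + 6460 = 6452)
√(C + R) = √(-29287 + 6452) = √(-22835) = I*√22835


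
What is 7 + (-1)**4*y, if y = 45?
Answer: 52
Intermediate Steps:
7 + (-1)**4*y = 7 + (-1)**4*45 = 7 + 1*45 = 7 + 45 = 52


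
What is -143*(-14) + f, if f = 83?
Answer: 2085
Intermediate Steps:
-143*(-14) + f = -143*(-14) + 83 = 2002 + 83 = 2085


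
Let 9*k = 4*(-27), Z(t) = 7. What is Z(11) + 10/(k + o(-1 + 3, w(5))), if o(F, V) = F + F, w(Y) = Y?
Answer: 23/4 ≈ 5.7500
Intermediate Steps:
k = -12 (k = (4*(-27))/9 = (⅑)*(-108) = -12)
o(F, V) = 2*F
Z(11) + 10/(k + o(-1 + 3, w(5))) = 7 + 10/(-12 + 2*(-1 + 3)) = 7 + 10/(-12 + 2*2) = 7 + 10/(-12 + 4) = 7 + 10/(-8) = 7 - ⅛*10 = 7 - 5/4 = 23/4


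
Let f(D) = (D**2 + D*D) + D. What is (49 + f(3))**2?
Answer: 4900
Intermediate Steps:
f(D) = D + 2*D**2 (f(D) = (D**2 + D**2) + D = 2*D**2 + D = D + 2*D**2)
(49 + f(3))**2 = (49 + 3*(1 + 2*3))**2 = (49 + 3*(1 + 6))**2 = (49 + 3*7)**2 = (49 + 21)**2 = 70**2 = 4900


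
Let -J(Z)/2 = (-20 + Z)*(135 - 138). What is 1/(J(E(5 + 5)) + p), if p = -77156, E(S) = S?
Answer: -1/77216 ≈ -1.2951e-5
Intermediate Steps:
J(Z) = -120 + 6*Z (J(Z) = -2*(-20 + Z)*(135 - 138) = -2*(-20 + Z)*(-3) = -2*(60 - 3*Z) = -120 + 6*Z)
1/(J(E(5 + 5)) + p) = 1/((-120 + 6*(5 + 5)) - 77156) = 1/((-120 + 6*10) - 77156) = 1/((-120 + 60) - 77156) = 1/(-60 - 77156) = 1/(-77216) = -1/77216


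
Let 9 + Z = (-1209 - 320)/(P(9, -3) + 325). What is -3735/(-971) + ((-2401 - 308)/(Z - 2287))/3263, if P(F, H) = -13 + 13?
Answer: 77894498060/20248584401 ≈ 3.8469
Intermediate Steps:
P(F, H) = 0
Z = -4454/325 (Z = -9 + (-1209 - 320)/(0 + 325) = -9 - 1529/325 = -4454/325 ≈ -13.705)
-3735/(-971) + ((-2401 - 308)/(Z - 2287))/3263 = -3735/(-971) + ((-2401 - 308)/(-4454/325 - 2287))/3263 = -3735*(-1/971) - 2709/(-747729/325)*(1/3263) = 3735/971 - 2709*(-325/747729)*(1/3263) = 3735/971 + (97825/83081)*(1/3263) = 3735/971 + 7525/20853331 = 77894498060/20248584401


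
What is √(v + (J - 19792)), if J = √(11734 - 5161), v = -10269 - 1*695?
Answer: √(-30756 + √6573) ≈ 175.14*I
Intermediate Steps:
v = -10964 (v = -10269 - 695 = -10964)
J = √6573 ≈ 81.074
√(v + (J - 19792)) = √(-10964 + (√6573 - 19792)) = √(-10964 + (-19792 + √6573)) = √(-30756 + √6573)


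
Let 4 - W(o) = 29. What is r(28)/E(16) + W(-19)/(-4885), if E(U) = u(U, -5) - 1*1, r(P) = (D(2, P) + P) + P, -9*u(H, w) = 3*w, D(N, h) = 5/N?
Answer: 342947/3908 ≈ 87.755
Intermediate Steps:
u(H, w) = -w/3
W(o) = -25 (W(o) = 4 - 1*29 = 4 - 29 = -25)
r(P) = 5/2 + 2*P (r(P) = (5/2 + P) + P = 5/2 + 2*P)
E(U) = ⅔ (E(U) = -⅓*(-5) - 1*1 = 5/3 - 1 = ⅔)
r(28)/E(16) + W(-19)/(-4885) = (5/2 + 2*28)/(⅔) - 25/(-4885) = (5/2 + 56)*(3/2) - 25*(-1/4885) = (117/2)*(3/2) + 5/977 = 351/4 + 5/977 = 342947/3908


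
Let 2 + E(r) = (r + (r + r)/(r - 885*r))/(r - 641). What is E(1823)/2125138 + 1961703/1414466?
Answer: 1089005507366960449/785216469155468376 ≈ 1.3869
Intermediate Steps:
E(r) = -2 + (-1/442 + r)/(-641 + r) (E(r) = -2 + (r + (r + r)/(r - 885*r))/(r - 641) = -2 + (r + (2*r)/((-884*r)))/(-641 + r) = -2 + (r + (2*r)*(-1/(884*r)))/(-641 + r) = -2 + (r - 1/442)/(-641 + r) = -2 + (-1/442 + r)/(-641 + r))
E(1823)/2125138 + 1961703/1414466 = ((566643/442 - 1*1823)/(-641 + 1823))/2125138 + 1961703/1414466 = ((566643/442 - 1823)/1182)*(1/2125138) + 1961703*(1/1414466) = ((1/1182)*(-239123/442))*(1/2125138) + 1961703/1414466 = -239123/522444*1/2125138 + 1961703/1414466 = -239123/1110265597272 + 1961703/1414466 = 1089005507366960449/785216469155468376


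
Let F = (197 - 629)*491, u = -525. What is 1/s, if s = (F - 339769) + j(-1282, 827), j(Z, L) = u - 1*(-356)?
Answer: -1/552050 ≈ -1.8114e-6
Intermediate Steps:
F = -212112 (F = -432*491 = -212112)
j(Z, L) = -169 (j(Z, L) = -525 - 1*(-356) = -525 + 356 = -169)
s = -552050 (s = (-212112 - 339769) - 169 = -551881 - 169 = -552050)
1/s = 1/(-552050) = -1/552050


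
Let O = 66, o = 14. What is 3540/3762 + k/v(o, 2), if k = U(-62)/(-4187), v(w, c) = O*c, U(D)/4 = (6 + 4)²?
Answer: 822810/875083 ≈ 0.94026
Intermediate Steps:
U(D) = 400 (U(D) = 4*(6 + 4)² = 4*10² = 4*100 = 400)
v(w, c) = 66*c
k = -400/4187 (k = 400/(-4187) = 400*(-1/4187) = -400/4187 ≈ -0.095534)
3540/3762 + k/v(o, 2) = 3540/3762 - 400/(4187*(66*2)) = 3540*(1/3762) - 400/4187/132 = 590/627 - 400/4187*1/132 = 590/627 - 100/138171 = 822810/875083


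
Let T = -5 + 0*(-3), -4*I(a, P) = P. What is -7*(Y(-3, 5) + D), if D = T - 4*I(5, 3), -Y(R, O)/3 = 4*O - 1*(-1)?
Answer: 455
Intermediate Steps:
I(a, P) = -P/4
T = -5 (T = -5 + 0 = -5)
Y(R, O) = -3 - 12*O (Y(R, O) = -3*(4*O - 1*(-1)) = -3*(4*O + 1) = -3*(1 + 4*O) = -3 - 12*O)
D = -2 (D = -5 - (-1)*3 = -5 - 4*(-¾) = -5 + 3 = -2)
-7*(Y(-3, 5) + D) = -7*((-3 - 12*5) - 2) = -7*((-3 - 60) - 2) = -7*(-63 - 2) = -7*(-65) = 455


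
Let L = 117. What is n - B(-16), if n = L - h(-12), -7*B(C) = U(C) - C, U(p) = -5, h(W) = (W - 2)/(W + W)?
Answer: 9911/84 ≈ 117.99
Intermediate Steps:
h(W) = (-2 + W)/(2*W) (h(W) = (-2 + W)/((2*W)) = (-2 + W)*(1/(2*W)) = (-2 + W)/(2*W))
B(C) = 5/7 + C/7 (B(C) = -(-5 - C)/7 = 5/7 + C/7)
n = 1397/12 (n = 117 - (-2 - 12)/(2*(-12)) = 117 - (-1)*(-14)/(2*12) = 117 - 1*7/12 = 117 - 7/12 = 1397/12 ≈ 116.42)
n - B(-16) = 1397/12 - (5/7 + (⅐)*(-16)) = 1397/12 - (5/7 - 16/7) = 1397/12 - 1*(-11/7) = 1397/12 + 11/7 = 9911/84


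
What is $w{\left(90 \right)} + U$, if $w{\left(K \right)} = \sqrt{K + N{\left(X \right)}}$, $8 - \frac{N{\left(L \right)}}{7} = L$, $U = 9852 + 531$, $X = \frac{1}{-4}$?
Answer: $10383 + \frac{\sqrt{591}}{2} \approx 10395.0$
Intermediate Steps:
$X = - \frac{1}{4} \approx -0.25$
$U = 10383$
$N{\left(L \right)} = 56 - 7 L$
$w{\left(K \right)} = \sqrt{\frac{231}{4} + K}$ ($w{\left(K \right)} = \sqrt{K + \left(56 - - \frac{7}{4}\right)} = \sqrt{K + \left(56 + \frac{7}{4}\right)} = \sqrt{K + \frac{231}{4}} = \sqrt{\frac{231}{4} + K}$)
$w{\left(90 \right)} + U = \frac{\sqrt{231 + 4 \cdot 90}}{2} + 10383 = \frac{\sqrt{231 + 360}}{2} + 10383 = \frac{\sqrt{591}}{2} + 10383 = 10383 + \frac{\sqrt{591}}{2}$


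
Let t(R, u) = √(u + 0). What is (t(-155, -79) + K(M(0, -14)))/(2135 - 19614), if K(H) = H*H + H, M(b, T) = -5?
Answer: -20/17479 - I*√79/17479 ≈ -0.0011442 - 0.00050851*I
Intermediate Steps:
K(H) = H + H² (K(H) = H² + H = H + H²)
t(R, u) = √u
(t(-155, -79) + K(M(0, -14)))/(2135 - 19614) = (√(-79) - 5*(1 - 5))/(2135 - 19614) = (I*√79 - 5*(-4))/(-17479) = (I*√79 + 20)*(-1/17479) = (20 + I*√79)*(-1/17479) = -20/17479 - I*√79/17479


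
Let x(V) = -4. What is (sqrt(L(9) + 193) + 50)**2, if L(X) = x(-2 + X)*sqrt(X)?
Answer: (50 + sqrt(181))**2 ≈ 4026.4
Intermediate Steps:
L(X) = -4*sqrt(X)
(sqrt(L(9) + 193) + 50)**2 = (sqrt(-4*sqrt(9) + 193) + 50)**2 = (sqrt(-4*3 + 193) + 50)**2 = (sqrt(-12 + 193) + 50)**2 = (sqrt(181) + 50)**2 = (50 + sqrt(181))**2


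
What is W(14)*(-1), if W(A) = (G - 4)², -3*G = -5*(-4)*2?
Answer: -2704/9 ≈ -300.44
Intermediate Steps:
G = -40/3 (G = -(-5*(-4))*2/3 = -20*2/3 = -⅓*40 = -40/3 ≈ -13.333)
W(A) = 2704/9 (W(A) = (-40/3 - 4)² = (-52/3)² = 2704/9)
W(14)*(-1) = (2704/9)*(-1) = -2704/9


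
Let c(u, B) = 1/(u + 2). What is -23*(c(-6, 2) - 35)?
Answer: 3243/4 ≈ 810.75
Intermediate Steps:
c(u, B) = 1/(2 + u)
-23*(c(-6, 2) - 35) = -23*(1/(2 - 6) - 35) = -23*(1/(-4) - 35) = -23*(-1/4 - 35) = -23*(-141/4) = 3243/4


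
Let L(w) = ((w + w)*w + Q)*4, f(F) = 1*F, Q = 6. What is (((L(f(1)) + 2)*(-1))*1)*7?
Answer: -238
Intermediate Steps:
f(F) = F
L(w) = 24 + 8*w² (L(w) = ((w + w)*w + 6)*4 = ((2*w)*w + 6)*4 = (2*w² + 6)*4 = (6 + 2*w²)*4 = 24 + 8*w²)
(((L(f(1)) + 2)*(-1))*1)*7 = ((((24 + 8*1²) + 2)*(-1))*1)*7 = ((((24 + 8*1) + 2)*(-1))*1)*7 = ((((24 + 8) + 2)*(-1))*1)*7 = (((32 + 2)*(-1))*1)*7 = ((34*(-1))*1)*7 = -34*1*7 = -34*7 = -238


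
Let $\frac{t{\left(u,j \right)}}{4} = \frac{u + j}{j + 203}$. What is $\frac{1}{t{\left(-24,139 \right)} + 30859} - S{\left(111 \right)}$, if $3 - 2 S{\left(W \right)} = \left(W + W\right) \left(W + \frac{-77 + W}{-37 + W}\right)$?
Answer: $\frac{130561201521}{10554238} \approx 12371.0$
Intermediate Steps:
$t{\left(u,j \right)} = \frac{4 \left(j + u\right)}{203 + j}$ ($t{\left(u,j \right)} = 4 \frac{u + j}{j + 203} = 4 \frac{j + u}{203 + j} = \frac{4 \left(j + u\right)}{203 + j}$)
$S{\left(W \right)} = \frac{3}{2} - W \left(W + \frac{-77 + W}{-37 + W}\right)$ ($S{\left(W \right)} = \frac{3}{2} - \frac{\left(W + W\right) \left(W + \frac{-77 + W}{-37 + W}\right)}{2} = \frac{3}{2} - \frac{2 W \left(W + \frac{-77 + W}{-37 + W}\right)}{2} = \frac{3}{2} - W \left(W + \frac{-77 + W}{-37 + W}\right)$)
$\frac{1}{t{\left(-24,139 \right)} + 30859} - S{\left(111 \right)} = \frac{1}{\frac{4 \left(139 - 24\right)}{203 + 139} + 30859} - \frac{-111 - 2 \cdot 111^{3} + 72 \cdot 111^{2} + 157 \cdot 111}{2 \left(-37 + 111\right)} = \frac{1}{4 \cdot \frac{1}{342} \cdot 115 + 30859} - \frac{-111 - 2735262 + 72 \cdot 12321 + 17427}{2 \cdot 74} = \frac{1}{4 \cdot \frac{1}{342} \cdot 115 + 30859} - \frac{1}{2} \cdot \frac{1}{74} \left(-111 - 2735262 + 887112 + 17427\right) = \frac{1}{\frac{230}{171} + 30859} - \frac{1}{2} \cdot \frac{1}{74} \left(-1830834\right) = \frac{1}{\frac{5277119}{171}} - - \frac{24741}{2} = \frac{171}{5277119} + \frac{24741}{2} = \frac{130561201521}{10554238}$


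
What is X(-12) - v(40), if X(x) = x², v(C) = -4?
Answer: 148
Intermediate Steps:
X(-12) - v(40) = (-12)² - 1*(-4) = 144 + 4 = 148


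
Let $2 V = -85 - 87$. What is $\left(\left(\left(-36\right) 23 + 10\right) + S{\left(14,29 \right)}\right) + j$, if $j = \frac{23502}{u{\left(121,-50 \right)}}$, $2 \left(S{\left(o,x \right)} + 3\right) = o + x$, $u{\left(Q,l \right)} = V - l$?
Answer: $- \frac{4357}{3} \approx -1452.3$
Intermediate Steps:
$V = -86$ ($V = \frac{-85 - 87}{2} = \frac{1}{2} \left(-172\right) = -86$)
$u{\left(Q,l \right)} = -86 - l$
$S{\left(o,x \right)} = -3 + \frac{o}{2} + \frac{x}{2}$ ($S{\left(o,x \right)} = -3 + \frac{o + x}{2} = -3 + \left(\frac{o}{2} + \frac{x}{2}\right) = -3 + \frac{o}{2} + \frac{x}{2}$)
$j = - \frac{3917}{6}$ ($j = \frac{23502}{-86 - -50} = \frac{23502}{-86 + 50} = \frac{23502}{-36} = 23502 \left(- \frac{1}{36}\right) = - \frac{3917}{6} \approx -652.83$)
$\left(\left(\left(-36\right) 23 + 10\right) + S{\left(14,29 \right)}\right) + j = \left(\left(\left(-36\right) 23 + 10\right) + \left(-3 + \frac{1}{2} \cdot 14 + \frac{1}{2} \cdot 29\right)\right) - \frac{3917}{6} = \left(\left(-828 + 10\right) + \left(-3 + 7 + \frac{29}{2}\right)\right) - \frac{3917}{6} = \left(-818 + \frac{37}{2}\right) - \frac{3917}{6} = - \frac{1599}{2} - \frac{3917}{6} = - \frac{4357}{3}$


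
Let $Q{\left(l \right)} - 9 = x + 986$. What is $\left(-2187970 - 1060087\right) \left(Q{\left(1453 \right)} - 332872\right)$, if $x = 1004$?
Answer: $1074694363761$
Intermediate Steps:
$Q{\left(l \right)} = 1999$ ($Q{\left(l \right)} = 9 + \left(1004 + 986\right) = 9 + 1990 = 1999$)
$\left(-2187970 - 1060087\right) \left(Q{\left(1453 \right)} - 332872\right) = \left(-2187970 - 1060087\right) \left(1999 - 332872\right) = \left(-3248057\right) \left(-330873\right) = 1074694363761$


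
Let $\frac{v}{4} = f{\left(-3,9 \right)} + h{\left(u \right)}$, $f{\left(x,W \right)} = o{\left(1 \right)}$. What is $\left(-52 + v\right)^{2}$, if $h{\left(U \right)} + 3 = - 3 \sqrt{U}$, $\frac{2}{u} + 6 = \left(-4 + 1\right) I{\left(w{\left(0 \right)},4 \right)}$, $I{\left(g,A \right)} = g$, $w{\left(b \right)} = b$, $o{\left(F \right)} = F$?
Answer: $3552 + 480 i \sqrt{3} \approx 3552.0 + 831.38 i$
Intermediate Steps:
$f{\left(x,W \right)} = 1$
$u = - \frac{1}{3}$ ($u = \frac{2}{-6 + \left(-4 + 1\right) 0} = \frac{2}{-6 - 0} = \frac{2}{-6 + 0} = \frac{2}{-6} = 2 \left(- \frac{1}{6}\right) = - \frac{1}{3} \approx -0.33333$)
$h{\left(U \right)} = -3 - 3 \sqrt{U}$
$v = -8 - 4 i \sqrt{3}$ ($v = 4 \left(1 - \left(3 + 3 \sqrt{- \frac{1}{3}}\right)\right) = 4 \left(1 - \left(3 + 3 \frac{i \sqrt{3}}{3}\right)\right) = 4 \left(1 - \left(3 + i \sqrt{3}\right)\right) = 4 \left(-2 - i \sqrt{3}\right) = -8 - 4 i \sqrt{3} \approx -8.0 - 6.9282 i$)
$\left(-52 + v\right)^{2} = \left(-52 - \left(8 + 4 i \sqrt{3}\right)\right)^{2} = \left(-60 - 4 i \sqrt{3}\right)^{2}$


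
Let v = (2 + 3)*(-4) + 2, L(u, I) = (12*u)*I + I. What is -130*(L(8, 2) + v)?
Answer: -22880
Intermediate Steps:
L(u, I) = I + 12*I*u (L(u, I) = 12*I*u + I = I + 12*I*u)
v = -18 (v = 5*(-4) + 2 = -20 + 2 = -18)
-130*(L(8, 2) + v) = -130*(2*(1 + 12*8) - 18) = -130*(2*(1 + 96) - 18) = -130*(2*97 - 18) = -130*(194 - 18) = -130*176 = -22880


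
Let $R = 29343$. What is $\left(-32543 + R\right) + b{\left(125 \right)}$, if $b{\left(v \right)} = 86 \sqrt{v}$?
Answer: $-3200 + 430 \sqrt{5} \approx -2238.5$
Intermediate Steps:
$\left(-32543 + R\right) + b{\left(125 \right)} = \left(-32543 + 29343\right) + 86 \sqrt{125} = -3200 + 86 \cdot 5 \sqrt{5} = -3200 + 430 \sqrt{5}$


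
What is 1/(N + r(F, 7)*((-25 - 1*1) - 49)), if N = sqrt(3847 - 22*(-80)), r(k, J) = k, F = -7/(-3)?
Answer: -25/3574 - 3*sqrt(623)/25018 ≈ -0.0099880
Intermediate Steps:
F = 7/3 (F = -7*(-1/3) = 7/3 ≈ 2.3333)
N = 3*sqrt(623) (N = sqrt(3847 + 1760) = sqrt(5607) = 3*sqrt(623) ≈ 74.880)
1/(N + r(F, 7)*((-25 - 1*1) - 49)) = 1/(3*sqrt(623) + 7*((-25 - 1*1) - 49)/3) = 1/(3*sqrt(623) + 7*((-25 - 1) - 49)/3) = 1/(3*sqrt(623) + 7*(-26 - 49)/3) = 1/(3*sqrt(623) + (7/3)*(-75)) = 1/(3*sqrt(623) - 175) = 1/(-175 + 3*sqrt(623))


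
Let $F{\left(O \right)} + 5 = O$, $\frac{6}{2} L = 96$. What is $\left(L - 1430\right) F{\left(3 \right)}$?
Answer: $2796$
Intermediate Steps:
$L = 32$ ($L = \frac{1}{3} \cdot 96 = 32$)
$F{\left(O \right)} = -5 + O$
$\left(L - 1430\right) F{\left(3 \right)} = \left(32 - 1430\right) \left(-5 + 3\right) = \left(-1398\right) \left(-2\right) = 2796$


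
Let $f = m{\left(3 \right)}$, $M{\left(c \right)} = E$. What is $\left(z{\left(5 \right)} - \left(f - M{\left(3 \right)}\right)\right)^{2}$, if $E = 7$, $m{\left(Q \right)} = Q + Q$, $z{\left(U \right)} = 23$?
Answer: $576$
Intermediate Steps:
$m{\left(Q \right)} = 2 Q$
$M{\left(c \right)} = 7$
$f = 6$ ($f = 2 \cdot 3 = 6$)
$\left(z{\left(5 \right)} - \left(f - M{\left(3 \right)}\right)\right)^{2} = \left(23 + \left(7 - 6\right)\right)^{2} = \left(23 + 1\right)^{2} = 24^{2} = 576$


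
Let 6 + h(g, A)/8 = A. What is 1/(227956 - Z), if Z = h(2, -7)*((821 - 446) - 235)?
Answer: 1/242516 ≈ 4.1234e-6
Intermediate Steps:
h(g, A) = -48 + 8*A
Z = -14560 (Z = (-48 + 8*(-7))*((821 - 446) - 235) = (-48 - 56)*(375 - 235) = -104*140 = -14560)
1/(227956 - Z) = 1/(227956 - 1*(-14560)) = 1/(227956 + 14560) = 1/242516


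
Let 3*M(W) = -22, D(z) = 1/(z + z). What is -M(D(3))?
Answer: 22/3 ≈ 7.3333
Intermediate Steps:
D(z) = 1/(2*z)
M(W) = -22/3 (M(W) = (⅓)*(-22) = -22/3)
-M(D(3)) = -1*(-22/3) = 22/3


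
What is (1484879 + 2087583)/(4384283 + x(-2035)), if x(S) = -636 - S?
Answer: 1786231/2192841 ≈ 0.81457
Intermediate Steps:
(1484879 + 2087583)/(4384283 + x(-2035)) = (1484879 + 2087583)/(4384283 + (-636 - 1*(-2035))) = 3572462/(4384283 + (-636 + 2035)) = 3572462/(4384283 + 1399) = 3572462/4385682 = 3572462*(1/4385682) = 1786231/2192841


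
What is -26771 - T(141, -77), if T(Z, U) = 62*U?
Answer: -21997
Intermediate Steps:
-26771 - T(141, -77) = -26771 - 62*(-77) = -26771 - 1*(-4774) = -26771 + 4774 = -21997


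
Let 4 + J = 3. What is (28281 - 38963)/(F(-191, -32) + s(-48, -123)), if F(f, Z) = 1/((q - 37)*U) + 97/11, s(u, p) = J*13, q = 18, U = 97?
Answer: 216556186/84789 ≈ 2554.1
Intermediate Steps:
J = -1 (J = -4 + 3 = -1)
s(u, p) = -13 (s(u, p) = -1*13 = -13)
F(f, Z) = 178760/20273 (F(f, Z) = 1/((18 - 37)*97) + 97/11 = (1/97)/(-19) + 97*(1/11) = -1/19*1/97 + 97/11 = -1/1843 + 97/11 = 178760/20273)
(28281 - 38963)/(F(-191, -32) + s(-48, -123)) = (28281 - 38963)/(178760/20273 - 13) = -10682/(-84789/20273) = -10682*(-20273/84789) = 216556186/84789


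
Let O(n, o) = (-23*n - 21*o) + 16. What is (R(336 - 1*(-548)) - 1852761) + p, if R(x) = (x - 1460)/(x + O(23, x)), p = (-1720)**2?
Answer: 20114890903/18193 ≈ 1.1056e+6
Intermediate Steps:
p = 2958400
O(n, o) = 16 - 23*n - 21*o
R(x) = (-1460 + x)/(-513 - 20*x) (R(x) = (x - 1460)/(x + (16 - 23*23 - 21*x)) = (-1460 + x)/(x + (16 - 529 - 21*x)) = (-1460 + x)/(x + (-513 - 21*x)) = (-1460 + x)/(-513 - 20*x))
(R(336 - 1*(-548)) - 1852761) + p = ((1460 - (336 - 1*(-548)))/(513 + 20*(336 - 1*(-548))) - 1852761) + 2958400 = ((1460 - (336 + 548))/(513 + 20*(336 + 548)) - 1852761) + 2958400 = ((1460 - 1*884)/(513 + 20*884) - 1852761) + 2958400 = ((1460 - 884)/(513 + 17680) - 1852761) + 2958400 = (576/18193 - 1852761) + 2958400 = -33707280297/18193 + 2958400 = 20114890903/18193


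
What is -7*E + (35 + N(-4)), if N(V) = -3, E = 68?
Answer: -444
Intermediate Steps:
-7*E + (35 + N(-4)) = -7*68 + (35 - 3) = -476 + 32 = -444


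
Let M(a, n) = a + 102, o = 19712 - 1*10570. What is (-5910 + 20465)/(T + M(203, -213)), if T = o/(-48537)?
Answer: 706456035/14794643 ≈ 47.751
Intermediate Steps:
o = 9142 (o = 19712 - 10570 = 9142)
M(a, n) = 102 + a
T = -9142/48537 (T = 9142/(-48537) = 9142*(-1/48537) = -9142/48537 ≈ -0.18835)
(-5910 + 20465)/(T + M(203, -213)) = (-5910 + 20465)/(-9142/48537 + (102 + 203)) = 14555/(-9142/48537 + 305) = 14555/(14794643/48537) = 14555*(48537/14794643) = 706456035/14794643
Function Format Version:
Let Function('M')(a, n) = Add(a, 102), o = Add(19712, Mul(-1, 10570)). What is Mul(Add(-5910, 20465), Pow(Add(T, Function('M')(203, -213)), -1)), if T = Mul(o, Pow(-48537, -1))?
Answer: Rational(706456035, 14794643) ≈ 47.751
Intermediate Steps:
o = 9142 (o = Add(19712, -10570) = 9142)
Function('M')(a, n) = Add(102, a)
T = Rational(-9142, 48537) (T = Mul(9142, Pow(-48537, -1)) = Mul(9142, Rational(-1, 48537)) = Rational(-9142, 48537) ≈ -0.18835)
Mul(Add(-5910, 20465), Pow(Add(T, Function('M')(203, -213)), -1)) = Mul(Add(-5910, 20465), Pow(Add(Rational(-9142, 48537), Add(102, 203)), -1)) = Mul(14555, Pow(Add(Rational(-9142, 48537), 305), -1)) = Mul(14555, Pow(Rational(14794643, 48537), -1)) = Mul(14555, Rational(48537, 14794643)) = Rational(706456035, 14794643)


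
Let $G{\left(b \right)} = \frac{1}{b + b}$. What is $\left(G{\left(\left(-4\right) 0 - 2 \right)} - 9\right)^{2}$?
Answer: $\frac{1369}{16} \approx 85.563$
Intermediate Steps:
$G{\left(b \right)} = \frac{1}{2 b}$
$\left(G{\left(\left(-4\right) 0 - 2 \right)} - 9\right)^{2} = \left(\frac{1}{2 \left(\left(-4\right) 0 - 2\right)} - 9\right)^{2} = \left(\frac{1}{2 \left(0 - 2\right)} - 9\right)^{2} = \left(\frac{1}{2 \left(-2\right)} - 9\right)^{2} = \left(\frac{1}{2} \left(- \frac{1}{2}\right) - 9\right)^{2} = \left(- \frac{1}{4} - 9\right)^{2} = \left(- \frac{37}{4}\right)^{2} = \frac{1369}{16}$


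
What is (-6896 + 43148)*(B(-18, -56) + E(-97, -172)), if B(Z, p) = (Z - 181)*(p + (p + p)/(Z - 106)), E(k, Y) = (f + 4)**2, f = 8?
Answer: 12483593712/31 ≈ 4.0270e+8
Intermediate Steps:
E(k, Y) = 144 (E(k, Y) = (8 + 4)**2 = 12**2 = 144)
B(Z, p) = (-181 + Z)*(p + 2*p/(-106 + Z)) (B(Z, p) = (-181 + Z)*(p + (2*p)/(-106 + Z)) = (-181 + Z)*(p + 2*p/(-106 + Z)))
(-6896 + 43148)*(B(-18, -56) + E(-97, -172)) = (-6896 + 43148)*(-56*(18824 + (-18)**2 - 285*(-18))/(-106 - 18) + 144) = 36252*(-56*(18824 + 324 + 5130)/(-124) + 144) = 36252*(-56*(-1/124)*24278 + 144) = 36252*(339892/31 + 144) = 36252*(344356/31) = 12483593712/31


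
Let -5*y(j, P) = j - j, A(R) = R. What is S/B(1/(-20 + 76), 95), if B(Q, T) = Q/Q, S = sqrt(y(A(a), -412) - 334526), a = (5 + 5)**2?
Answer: I*sqrt(334526) ≈ 578.38*I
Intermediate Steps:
a = 100 (a = 10**2 = 100)
y(j, P) = 0 (y(j, P) = -(j - j)/5 = -1/5*0 = 0)
S = I*sqrt(334526) (S = sqrt(0 - 334526) = sqrt(-334526) = I*sqrt(334526) ≈ 578.38*I)
B(Q, T) = 1
S/B(1/(-20 + 76), 95) = (I*sqrt(334526))/1 = (I*sqrt(334526))*1 = I*sqrt(334526)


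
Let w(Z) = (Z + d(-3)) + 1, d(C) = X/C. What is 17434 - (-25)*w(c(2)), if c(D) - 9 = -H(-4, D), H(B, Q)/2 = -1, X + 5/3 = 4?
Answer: 159431/9 ≈ 17715.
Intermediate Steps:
X = 7/3 (X = -5/3 + 4 = 7/3 ≈ 2.3333)
d(C) = 7/(3*C)
H(B, Q) = -2 (H(B, Q) = 2*(-1) = -2)
c(D) = 11 (c(D) = 9 - 1*(-2) = 9 + 2 = 11)
w(Z) = 2/9 + Z (w(Z) = (Z + (7/3)/(-3)) + 1 = (Z + (7/3)*(-⅓)) + 1 = (Z - 7/9) + 1 = (-7/9 + Z) + 1 = 2/9 + Z)
17434 - (-25)*w(c(2)) = 17434 - (-25)*(2/9 + 11) = 17434 - (-25)*101/9 = 17434 - 1*(-2525/9) = 17434 + 2525/9 = 159431/9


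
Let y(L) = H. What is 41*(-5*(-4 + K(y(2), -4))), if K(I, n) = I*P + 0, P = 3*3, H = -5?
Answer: 10045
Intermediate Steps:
y(L) = -5
P = 9
K(I, n) = 9*I (K(I, n) = I*9 + 0 = 9*I + 0 = 9*I)
41*(-5*(-4 + K(y(2), -4))) = 41*(-5*(-4 + 9*(-5))) = 41*(-5*(-4 - 45)) = 41*(-5*(-49)) = 41*245 = 10045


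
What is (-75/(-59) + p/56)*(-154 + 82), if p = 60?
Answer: -69660/413 ≈ -168.67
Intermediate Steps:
(-75/(-59) + p/56)*(-154 + 82) = (-75/(-59) + 60/56)*(-154 + 82) = (-75*(-1/59) + 60*(1/56))*(-72) = (75/59 + 15/14)*(-72) = (1935/826)*(-72) = -69660/413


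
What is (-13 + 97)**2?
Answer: 7056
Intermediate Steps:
(-13 + 97)**2 = 84**2 = 7056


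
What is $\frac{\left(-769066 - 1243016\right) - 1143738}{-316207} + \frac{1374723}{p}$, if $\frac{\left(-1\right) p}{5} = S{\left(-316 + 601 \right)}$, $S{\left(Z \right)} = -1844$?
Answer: $\frac{463793696061}{2915428540} \approx 159.08$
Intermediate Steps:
$p = 9220$ ($p = \left(-5\right) \left(-1844\right) = 9220$)
$\frac{\left(-769066 - 1243016\right) - 1143738}{-316207} + \frac{1374723}{p} = \frac{\left(-769066 - 1243016\right) - 1143738}{-316207} + \frac{1374723}{9220} = \left(-2012082 - 1143738\right) \left(- \frac{1}{316207}\right) + 1374723 \cdot \frac{1}{9220} = \left(-3155820\right) \left(- \frac{1}{316207}\right) + \frac{1374723}{9220} = \frac{3155820}{316207} + \frac{1374723}{9220} = \frac{463793696061}{2915428540}$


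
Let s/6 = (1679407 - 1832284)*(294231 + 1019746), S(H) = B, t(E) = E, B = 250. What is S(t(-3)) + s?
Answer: -1205261170724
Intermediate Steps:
S(H) = 250
s = -1205261170974 (s = 6*((1679407 - 1832284)*(294231 + 1019746)) = 6*(-152877*1313977) = 6*(-200876861829) = -1205261170974)
S(t(-3)) + s = 250 - 1205261170974 = -1205261170724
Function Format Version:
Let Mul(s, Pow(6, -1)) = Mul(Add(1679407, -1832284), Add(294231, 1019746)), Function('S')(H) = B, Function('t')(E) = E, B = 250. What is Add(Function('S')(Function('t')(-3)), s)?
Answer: -1205261170724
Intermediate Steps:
Function('S')(H) = 250
s = -1205261170974 (s = Mul(6, Mul(Add(1679407, -1832284), Add(294231, 1019746))) = Mul(6, Mul(-152877, 1313977)) = Mul(6, -200876861829) = -1205261170974)
Add(Function('S')(Function('t')(-3)), s) = Add(250, -1205261170974) = -1205261170724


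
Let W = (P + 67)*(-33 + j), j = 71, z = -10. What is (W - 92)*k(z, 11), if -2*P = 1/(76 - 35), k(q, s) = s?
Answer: 1106545/41 ≈ 26989.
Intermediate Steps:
P = -1/82 (P = -1/(2*(76 - 35)) = -1/2/41 = -1/2*1/41 = -1/82 ≈ -0.012195)
W = 104367/41 (W = (-1/82 + 67)*(-33 + 71) = (5493/82)*38 = 104367/41 ≈ 2545.5)
(W - 92)*k(z, 11) = (104367/41 - 92)*11 = (100595/41)*11 = 1106545/41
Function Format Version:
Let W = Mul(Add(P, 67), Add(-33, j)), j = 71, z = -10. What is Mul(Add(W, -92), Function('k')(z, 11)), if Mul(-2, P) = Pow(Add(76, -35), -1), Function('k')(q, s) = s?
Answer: Rational(1106545, 41) ≈ 26989.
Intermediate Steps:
P = Rational(-1, 82) (P = Mul(Rational(-1, 2), Pow(Add(76, -35), -1)) = Mul(Rational(-1, 2), Pow(41, -1)) = Mul(Rational(-1, 2), Rational(1, 41)) = Rational(-1, 82) ≈ -0.012195)
W = Rational(104367, 41) (W = Mul(Add(Rational(-1, 82), 67), Add(-33, 71)) = Mul(Rational(5493, 82), 38) = Rational(104367, 41) ≈ 2545.5)
Mul(Add(W, -92), Function('k')(z, 11)) = Mul(Add(Rational(104367, 41), -92), 11) = Mul(Rational(100595, 41), 11) = Rational(1106545, 41)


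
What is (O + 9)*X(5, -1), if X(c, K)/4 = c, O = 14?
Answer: 460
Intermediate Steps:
X(c, K) = 4*c
(O + 9)*X(5, -1) = (14 + 9)*(4*5) = 23*20 = 460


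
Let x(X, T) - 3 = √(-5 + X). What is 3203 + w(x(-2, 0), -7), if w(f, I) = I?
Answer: 3196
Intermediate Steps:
x(X, T) = 3 + √(-5 + X)
3203 + w(x(-2, 0), -7) = 3203 - 7 = 3196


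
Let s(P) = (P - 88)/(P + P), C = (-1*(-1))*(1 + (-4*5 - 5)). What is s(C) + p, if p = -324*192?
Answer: -186617/3 ≈ -62206.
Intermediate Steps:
p = -62208
C = -24 (C = 1*(1 + (-20 - 5)) = 1*(1 - 25) = 1*(-24) = -24)
s(P) = (-88 + P)/(2*P) (s(P) = (-88 + P)/((2*P)) = (-88 + P)*(1/(2*P)) = (-88 + P)/(2*P))
s(C) + p = (1/2)*(-88 - 24)/(-24) - 62208 = (1/2)*(-1/24)*(-112) - 62208 = 7/3 - 62208 = -186617/3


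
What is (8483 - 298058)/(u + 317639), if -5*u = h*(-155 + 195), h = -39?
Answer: -289575/317951 ≈ -0.91075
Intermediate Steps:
u = 312 (u = -(-39)*(-155 + 195)/5 = -(-39)*40/5 = -⅕*(-1560) = 312)
(8483 - 298058)/(u + 317639) = (8483 - 298058)/(312 + 317639) = -289575/317951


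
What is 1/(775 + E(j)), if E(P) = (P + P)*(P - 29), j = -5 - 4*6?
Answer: 1/4139 ≈ 0.00024160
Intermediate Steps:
j = -29 (j = -5 - 24 = -29)
E(P) = 2*P*(-29 + P) (E(P) = (2*P)*(-29 + P) = 2*P*(-29 + P))
1/(775 + E(j)) = 1/(775 + 2*(-29)*(-29 - 29)) = 1/(775 + 2*(-29)*(-58)) = 1/(775 + 3364) = 1/4139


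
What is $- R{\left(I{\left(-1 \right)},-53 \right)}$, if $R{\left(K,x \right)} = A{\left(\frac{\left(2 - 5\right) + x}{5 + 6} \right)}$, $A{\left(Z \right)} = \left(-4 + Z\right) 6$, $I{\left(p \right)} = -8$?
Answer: $\frac{600}{11} \approx 54.545$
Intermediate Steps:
$A{\left(Z \right)} = -24 + 6 Z$
$R{\left(K,x \right)} = - \frac{282}{11} + \frac{6 x}{11}$ ($R{\left(K,x \right)} = -24 + 6 \frac{\left(2 - 5\right) + x}{5 + 6} = -24 + 6 \frac{\left(2 - 5\right) + x}{11} = -24 + 6 \left(-3 + x\right) \frac{1}{11} = -24 + 6 \left(- \frac{3}{11} + \frac{x}{11}\right) = -24 + \left(- \frac{18}{11} + \frac{6 x}{11}\right) = - \frac{282}{11} + \frac{6 x}{11}$)
$- R{\left(I{\left(-1 \right)},-53 \right)} = - (- \frac{282}{11} + \frac{6}{11} \left(-53\right)) = - (- \frac{282}{11} - \frac{318}{11}) = \left(-1\right) \left(- \frac{600}{11}\right) = \frac{600}{11}$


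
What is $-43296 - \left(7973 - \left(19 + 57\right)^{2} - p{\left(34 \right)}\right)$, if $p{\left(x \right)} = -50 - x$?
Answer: $-45577$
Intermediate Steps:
$-43296 - \left(7973 - \left(19 + 57\right)^{2} - p{\left(34 \right)}\right) = -43296 - \left(8057 - \left(19 + 57\right)^{2}\right) = -43296 - \left(8057 - 5776\right) = -43296 + \left(\left(-7973 + 5776\right) - 84\right) = -43296 - 2281 = -45577$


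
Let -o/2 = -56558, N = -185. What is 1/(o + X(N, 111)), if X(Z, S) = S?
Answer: 1/113227 ≈ 8.8318e-6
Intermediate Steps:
o = 113116 (o = -2*(-56558) = 113116)
1/(o + X(N, 111)) = 1/(113116 + 111) = 1/113227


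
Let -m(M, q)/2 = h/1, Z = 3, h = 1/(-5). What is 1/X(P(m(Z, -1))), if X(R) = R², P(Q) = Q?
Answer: 25/4 ≈ 6.2500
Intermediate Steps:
h = -⅕ ≈ -0.20000
m(M, q) = ⅖ (m(M, q) = -(-2)/(5*1) = -(-2)/5 = -2*(-⅕) = ⅖)
1/X(P(m(Z, -1))) = 1/((⅖)²) = 1/(4/25) = 25/4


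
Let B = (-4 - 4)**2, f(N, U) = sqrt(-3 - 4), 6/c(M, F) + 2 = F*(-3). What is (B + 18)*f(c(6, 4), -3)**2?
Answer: -574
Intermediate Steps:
c(M, F) = 6/(-2 - 3*F) (c(M, F) = 6/(-2 + F*(-3)) = 6/(-2 - 3*F))
f(N, U) = I*sqrt(7) (f(N, U) = sqrt(-7) = I*sqrt(7))
B = 64 (B = (-8)**2 = 64)
(B + 18)*f(c(6, 4), -3)**2 = (64 + 18)*(I*sqrt(7))**2 = 82*(-7) = -574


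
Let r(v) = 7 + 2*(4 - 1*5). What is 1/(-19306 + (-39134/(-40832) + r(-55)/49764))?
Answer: -27456/530039219 ≈ -5.1800e-5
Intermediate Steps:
r(v) = 5 (r(v) = 7 + 2*(4 - 5) = 7 + 2*(-1) = 7 - 2 = 5)
1/(-19306 + (-39134/(-40832) + r(-55)/49764)) = 1/(-19306 + (-39134/(-40832) + 5/49764)) = 1/(-19306 + (-39134*(-1/40832) + 5*(1/49764))) = 1/(-19306 + (19567/20416 + 5/49764)) = 1/(-19306 + 26317/27456) = 1/(-530039219/27456) = -27456/530039219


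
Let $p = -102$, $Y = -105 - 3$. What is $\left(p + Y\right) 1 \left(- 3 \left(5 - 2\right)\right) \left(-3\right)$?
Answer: $-5670$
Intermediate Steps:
$Y = -108$ ($Y = -105 - 3 = -108$)
$\left(p + Y\right) 1 \left(- 3 \left(5 - 2\right)\right) \left(-3\right) = \left(-102 - 108\right) 1 \left(- 3 \left(5 - 2\right)\right) \left(-3\right) = - 210 \cdot 1 \left(\left(-3\right) 3\right) \left(-3\right) = - 210 \cdot 1 \left(-9\right) \left(-3\right) = - 210 \left(\left(-9\right) \left(-3\right)\right) = \left(-210\right) 27 = -5670$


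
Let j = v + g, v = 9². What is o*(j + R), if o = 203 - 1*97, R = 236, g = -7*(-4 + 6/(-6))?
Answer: 37312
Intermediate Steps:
g = 35 (g = -7*(-4 + 6*(-⅙)) = -7*(-4 - 1) = -7*(-5) = 35)
v = 81
o = 106 (o = 203 - 97 = 106)
j = 116 (j = 81 + 35 = 116)
o*(j + R) = 106*(116 + 236) = 106*352 = 37312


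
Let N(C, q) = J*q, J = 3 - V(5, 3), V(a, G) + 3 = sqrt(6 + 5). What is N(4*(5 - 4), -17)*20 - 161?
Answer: -2201 + 340*sqrt(11) ≈ -1073.3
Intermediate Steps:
V(a, G) = -3 + sqrt(11) (V(a, G) = -3 + sqrt(6 + 5) = -3 + sqrt(11))
J = 6 - sqrt(11) (J = 3 - (-3 + sqrt(11)) = 3 + (3 - sqrt(11)) = 6 - sqrt(11) ≈ 2.6834)
N(C, q) = q*(6 - sqrt(11)) (N(C, q) = (6 - sqrt(11))*q = q*(6 - sqrt(11)))
N(4*(5 - 4), -17)*20 - 161 = -17*(6 - sqrt(11))*20 - 161 = (-102 + 17*sqrt(11))*20 - 161 = (-2040 + 340*sqrt(11)) - 161 = -2201 + 340*sqrt(11)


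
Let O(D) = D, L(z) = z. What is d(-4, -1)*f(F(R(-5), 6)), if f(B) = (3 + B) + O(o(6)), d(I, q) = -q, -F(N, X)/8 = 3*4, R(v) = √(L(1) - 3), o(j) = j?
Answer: -87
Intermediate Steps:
R(v) = I*√2 (R(v) = √(1 - 3) = √(-2) = I*√2)
F(N, X) = -96 (F(N, X) = -24*4 = -8*12 = -96)
f(B) = 9 + B (f(B) = (3 + B) + 6 = 9 + B)
d(-4, -1)*f(F(R(-5), 6)) = (-1*(-1))*(9 - 96) = 1*(-87) = -87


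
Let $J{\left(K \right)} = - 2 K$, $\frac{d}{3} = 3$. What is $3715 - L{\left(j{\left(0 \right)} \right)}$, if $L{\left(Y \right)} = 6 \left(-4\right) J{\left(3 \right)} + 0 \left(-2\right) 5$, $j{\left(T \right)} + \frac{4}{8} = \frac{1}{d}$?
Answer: $3571$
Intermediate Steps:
$d = 9$ ($d = 3 \cdot 3 = 9$)
$j{\left(T \right)} = - \frac{7}{18}$ ($j{\left(T \right)} = - \frac{1}{2} + \frac{1}{9} = - \frac{7}{18}$)
$L{\left(Y \right)} = 144$ ($L{\left(Y \right)} = 6 \left(-4\right) \left(\left(-2\right) 3\right) + 0 \left(-2\right) 5 = \left(-24\right) \left(-6\right) + 0 \cdot 5 = 144 + 0 = 144$)
$3715 - L{\left(j{\left(0 \right)} \right)} = 3715 - 144 = 3571$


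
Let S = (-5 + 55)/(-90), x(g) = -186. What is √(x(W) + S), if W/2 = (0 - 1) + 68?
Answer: I*√1679/3 ≈ 13.659*I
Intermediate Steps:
W = 134 (W = 2*((0 - 1) + 68) = 2*(-1 + 68) = 2*67 = 134)
S = -5/9 (S = -1/90*50 = -5/9 ≈ -0.55556)
√(x(W) + S) = √(-186 - 5/9) = √(-1679/9) = I*√1679/3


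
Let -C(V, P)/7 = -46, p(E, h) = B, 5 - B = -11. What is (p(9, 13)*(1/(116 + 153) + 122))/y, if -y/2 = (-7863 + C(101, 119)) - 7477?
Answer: 131276/2019921 ≈ 0.064991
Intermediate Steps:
B = 16 (B = 5 - 1*(-11) = 5 + 11 = 16)
p(E, h) = 16
C(V, P) = 322 (C(V, P) = -7*(-46) = 322)
y = 30036 (y = -2*((-7863 + 322) - 7477) = -2*(-7541 - 7477) = -2*(-15018) = 30036)
(p(9, 13)*(1/(116 + 153) + 122))/y = (16*(1/(116 + 153) + 122))/30036 = (16*(1/269 + 122))*(1/30036) = (16*(32819/269))*(1/30036) = (525104/269)*(1/30036) = 131276/2019921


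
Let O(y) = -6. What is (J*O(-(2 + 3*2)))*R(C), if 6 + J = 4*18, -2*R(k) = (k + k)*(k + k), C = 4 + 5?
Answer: 64152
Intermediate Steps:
C = 9
R(k) = -2*k² (R(k) = -(k + k)*(k + k)/2 = -2*k*2*k/2 = -2*k²)
J = 66 (J = -6 + 4*18 = -6 + 72 = 66)
(J*O(-(2 + 3*2)))*R(C) = (66*(-6))*(-2*9²) = -(-792)*81 = -396*(-162) = 64152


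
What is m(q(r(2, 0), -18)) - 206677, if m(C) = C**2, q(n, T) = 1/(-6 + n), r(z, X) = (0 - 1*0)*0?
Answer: -7440371/36 ≈ -2.0668e+5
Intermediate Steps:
r(z, X) = 0 (r(z, X) = (0 + 0)*0 = 0*0 = 0)
m(q(r(2, 0), -18)) - 206677 = (1/(-6 + 0))**2 - 206677 = (1/(-6))**2 - 206677 = (-1/6)**2 - 206677 = 1/36 - 206677 = -7440371/36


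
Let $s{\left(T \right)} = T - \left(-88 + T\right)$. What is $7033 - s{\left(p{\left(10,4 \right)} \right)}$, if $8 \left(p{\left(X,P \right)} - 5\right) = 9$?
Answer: $6945$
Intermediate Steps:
$p{\left(X,P \right)} = \frac{49}{8}$ ($p{\left(X,P \right)} = 5 + \frac{1}{8} \cdot 9 = 5 + \frac{9}{8} = \frac{49}{8}$)
$s{\left(T \right)} = 88$
$7033 - s{\left(p{\left(10,4 \right)} \right)} = 7033 - 88 = 6945$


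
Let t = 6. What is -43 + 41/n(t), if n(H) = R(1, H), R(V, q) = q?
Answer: -217/6 ≈ -36.167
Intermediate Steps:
n(H) = H
-43 + 41/n(t) = -43 + 41/6 = -217/6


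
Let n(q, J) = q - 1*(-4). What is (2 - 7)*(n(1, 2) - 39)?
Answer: 170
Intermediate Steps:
n(q, J) = 4 + q (n(q, J) = q + 4 = 4 + q)
(2 - 7)*(n(1, 2) - 39) = (2 - 7)*((4 + 1) - 39) = -5*(5 - 39) = -5*(-34) = 170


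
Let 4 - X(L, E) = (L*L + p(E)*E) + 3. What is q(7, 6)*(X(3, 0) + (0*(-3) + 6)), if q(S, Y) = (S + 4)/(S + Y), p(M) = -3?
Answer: -22/13 ≈ -1.6923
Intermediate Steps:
X(L, E) = 1 - L**2 + 3*E (X(L, E) = 4 - ((L*L - 3*E) + 3) = 4 - ((L**2 - 3*E) + 3) = 4 - (3 + L**2 - 3*E) = 4 + (-3 - L**2 + 3*E) = 1 - L**2 + 3*E)
q(S, Y) = (4 + S)/(S + Y)
q(7, 6)*(X(3, 0) + (0*(-3) + 6)) = ((4 + 7)/(7 + 6))*((1 - 1*3**2 + 3*0) + (0*(-3) + 6)) = (11/13)*((1 - 1*9 + 0) + (0 + 6)) = ((1/13)*11)*((1 - 9 + 0) + 6) = 11*(-8 + 6)/13 = (11/13)*(-2) = -22/13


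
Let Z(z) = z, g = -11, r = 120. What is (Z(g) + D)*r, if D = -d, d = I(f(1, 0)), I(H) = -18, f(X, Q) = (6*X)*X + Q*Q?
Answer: 840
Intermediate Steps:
f(X, Q) = Q² + 6*X² (f(X, Q) = 6*X² + Q² = Q² + 6*X²)
d = -18
D = 18 (D = -1*(-18) = 18)
(Z(g) + D)*r = (-11 + 18)*120 = 7*120 = 840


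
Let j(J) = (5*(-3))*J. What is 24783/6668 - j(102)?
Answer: 10226823/6668 ≈ 1533.7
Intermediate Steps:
j(J) = -15*J
24783/6668 - j(102) = 24783/6668 - (-15)*102 = 24783*(1/6668) - 1*(-1530) = 24783/6668 + 1530 = 10226823/6668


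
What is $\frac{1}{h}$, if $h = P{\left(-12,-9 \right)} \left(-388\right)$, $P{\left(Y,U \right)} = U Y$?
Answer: $- \frac{1}{41904} \approx -2.3864 \cdot 10^{-5}$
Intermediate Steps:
$h = -41904$ ($h = \left(-9\right) \left(-12\right) \left(-388\right) = 108 \left(-388\right) = -41904$)
$\frac{1}{h} = \frac{1}{-41904} = - \frac{1}{41904}$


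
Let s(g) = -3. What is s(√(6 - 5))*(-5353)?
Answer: 16059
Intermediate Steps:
s(√(6 - 5))*(-5353) = -3*(-5353) = 16059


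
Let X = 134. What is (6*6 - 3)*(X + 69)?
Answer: 6699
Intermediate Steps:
(6*6 - 3)*(X + 69) = (6*6 - 3)*(134 + 69) = (36 - 3)*203 = 33*203 = 6699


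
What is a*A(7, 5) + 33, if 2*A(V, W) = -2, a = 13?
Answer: 20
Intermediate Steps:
A(V, W) = -1 (A(V, W) = (½)*(-2) = -1)
a*A(7, 5) + 33 = 13*(-1) + 33 = -13 + 33 = 20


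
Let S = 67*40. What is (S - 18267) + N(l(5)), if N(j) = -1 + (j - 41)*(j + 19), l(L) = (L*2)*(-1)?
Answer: -16047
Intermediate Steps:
l(L) = -2*L (l(L) = (2*L)*(-1) = -2*L)
S = 2680
N(j) = -1 + (-41 + j)*(19 + j)
(S - 18267) + N(l(5)) = (2680 - 18267) + (-780 + (-2*5)² - (-44)*5) = -15587 + (-780 + (-10)² - 22*(-10)) = -15587 + (-780 + 100 + 220) = -15587 - 460 = -16047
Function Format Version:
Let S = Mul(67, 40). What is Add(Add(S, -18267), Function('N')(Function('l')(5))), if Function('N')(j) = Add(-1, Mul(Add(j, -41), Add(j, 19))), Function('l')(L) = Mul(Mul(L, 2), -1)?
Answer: -16047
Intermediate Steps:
Function('l')(L) = Mul(-2, L) (Function('l')(L) = Mul(Mul(2, L), -1) = Mul(-2, L))
S = 2680
Function('N')(j) = Add(-1, Mul(Add(-41, j), Add(19, j)))
Add(Add(S, -18267), Function('N')(Function('l')(5))) = Add(Add(2680, -18267), Add(-780, Pow(Mul(-2, 5), 2), Mul(-22, Mul(-2, 5)))) = Add(-15587, Add(-780, Pow(-10, 2), Mul(-22, -10))) = Add(-15587, Add(-780, 100, 220)) = Add(-15587, -460) = -16047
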